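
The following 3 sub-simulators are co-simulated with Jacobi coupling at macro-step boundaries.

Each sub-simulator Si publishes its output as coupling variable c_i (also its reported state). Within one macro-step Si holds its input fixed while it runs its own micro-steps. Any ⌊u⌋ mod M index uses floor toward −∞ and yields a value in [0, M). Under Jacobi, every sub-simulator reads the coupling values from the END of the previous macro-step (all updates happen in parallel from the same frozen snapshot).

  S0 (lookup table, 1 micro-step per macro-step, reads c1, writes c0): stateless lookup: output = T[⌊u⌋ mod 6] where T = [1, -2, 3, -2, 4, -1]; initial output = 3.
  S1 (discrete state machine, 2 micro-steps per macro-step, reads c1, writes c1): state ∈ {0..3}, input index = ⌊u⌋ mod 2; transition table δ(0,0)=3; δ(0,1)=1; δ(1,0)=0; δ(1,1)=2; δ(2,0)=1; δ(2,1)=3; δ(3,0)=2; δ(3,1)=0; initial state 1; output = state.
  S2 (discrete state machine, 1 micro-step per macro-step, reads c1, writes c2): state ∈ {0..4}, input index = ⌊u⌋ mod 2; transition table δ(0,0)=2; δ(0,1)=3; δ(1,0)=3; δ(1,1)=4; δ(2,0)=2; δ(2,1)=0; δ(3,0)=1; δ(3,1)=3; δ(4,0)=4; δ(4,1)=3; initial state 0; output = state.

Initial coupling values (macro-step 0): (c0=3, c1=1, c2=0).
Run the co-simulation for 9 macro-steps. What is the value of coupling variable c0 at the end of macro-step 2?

c0 at macro-step 2 = -2

macro 1: S0 reads c1=1 → after 1×micro: -2; S1 reads c1=1 → after 2×micro: 3; S2 reads c1=1 → after 1×micro: 3 ⇒ (c0=-2, c1=3, c2=3)
macro 2: S0 reads c1=3 → after 1×micro: -2; S1 reads c1=3 → after 2×micro: 1; S2 reads c1=3 → after 1×micro: 3 ⇒ (c0=-2, c1=1, c2=3)
macro 3: S0 reads c1=1 → after 1×micro: -2; S1 reads c1=1 → after 2×micro: 3; S2 reads c1=1 → after 1×micro: 3 ⇒ (c0=-2, c1=3, c2=3)
macro 4: S0 reads c1=3 → after 1×micro: -2; S1 reads c1=3 → after 2×micro: 1; S2 reads c1=3 → after 1×micro: 3 ⇒ (c0=-2, c1=1, c2=3)
macro 5: S0 reads c1=1 → after 1×micro: -2; S1 reads c1=1 → after 2×micro: 3; S2 reads c1=1 → after 1×micro: 3 ⇒ (c0=-2, c1=3, c2=3)
macro 6: S0 reads c1=3 → after 1×micro: -2; S1 reads c1=3 → after 2×micro: 1; S2 reads c1=3 → after 1×micro: 3 ⇒ (c0=-2, c1=1, c2=3)
macro 7: S0 reads c1=1 → after 1×micro: -2; S1 reads c1=1 → after 2×micro: 3; S2 reads c1=1 → after 1×micro: 3 ⇒ (c0=-2, c1=3, c2=3)
macro 8: S0 reads c1=3 → after 1×micro: -2; S1 reads c1=3 → after 2×micro: 1; S2 reads c1=3 → after 1×micro: 3 ⇒ (c0=-2, c1=1, c2=3)
macro 9: S0 reads c1=1 → after 1×micro: -2; S1 reads c1=1 → after 2×micro: 3; S2 reads c1=1 → after 1×micro: 3 ⇒ (c0=-2, c1=3, c2=3)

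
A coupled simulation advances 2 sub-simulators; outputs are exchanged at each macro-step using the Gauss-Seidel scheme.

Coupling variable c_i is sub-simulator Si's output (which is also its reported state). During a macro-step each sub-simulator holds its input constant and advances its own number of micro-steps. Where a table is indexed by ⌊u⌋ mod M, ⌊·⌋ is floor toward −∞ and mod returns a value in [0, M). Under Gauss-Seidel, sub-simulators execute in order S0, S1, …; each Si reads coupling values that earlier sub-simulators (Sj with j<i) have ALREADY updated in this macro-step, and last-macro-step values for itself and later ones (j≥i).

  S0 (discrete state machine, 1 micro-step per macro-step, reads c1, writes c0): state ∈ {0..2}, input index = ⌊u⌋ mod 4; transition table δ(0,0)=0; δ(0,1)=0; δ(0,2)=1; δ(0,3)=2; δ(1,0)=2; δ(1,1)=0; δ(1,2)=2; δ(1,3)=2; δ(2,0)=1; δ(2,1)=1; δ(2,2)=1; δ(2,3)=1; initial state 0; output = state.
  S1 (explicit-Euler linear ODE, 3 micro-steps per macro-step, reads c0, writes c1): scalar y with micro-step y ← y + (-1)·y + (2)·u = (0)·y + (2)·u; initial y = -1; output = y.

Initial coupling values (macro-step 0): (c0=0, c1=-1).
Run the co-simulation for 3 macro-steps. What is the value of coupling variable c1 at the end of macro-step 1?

macro 1: S0 reads c1=-1 → after 1×micro: 2; S1 reads c0=2 → after 3×micro: 4 ⇒ (c0=2, c1=4)
macro 2: S0 reads c1=4 → after 1×micro: 1; S1 reads c0=1 → after 3×micro: 2 ⇒ (c0=1, c1=2)
macro 3: S0 reads c1=2 → after 1×micro: 2; S1 reads c0=2 → after 3×micro: 4 ⇒ (c0=2, c1=4)

c1 at macro-step 1 = 4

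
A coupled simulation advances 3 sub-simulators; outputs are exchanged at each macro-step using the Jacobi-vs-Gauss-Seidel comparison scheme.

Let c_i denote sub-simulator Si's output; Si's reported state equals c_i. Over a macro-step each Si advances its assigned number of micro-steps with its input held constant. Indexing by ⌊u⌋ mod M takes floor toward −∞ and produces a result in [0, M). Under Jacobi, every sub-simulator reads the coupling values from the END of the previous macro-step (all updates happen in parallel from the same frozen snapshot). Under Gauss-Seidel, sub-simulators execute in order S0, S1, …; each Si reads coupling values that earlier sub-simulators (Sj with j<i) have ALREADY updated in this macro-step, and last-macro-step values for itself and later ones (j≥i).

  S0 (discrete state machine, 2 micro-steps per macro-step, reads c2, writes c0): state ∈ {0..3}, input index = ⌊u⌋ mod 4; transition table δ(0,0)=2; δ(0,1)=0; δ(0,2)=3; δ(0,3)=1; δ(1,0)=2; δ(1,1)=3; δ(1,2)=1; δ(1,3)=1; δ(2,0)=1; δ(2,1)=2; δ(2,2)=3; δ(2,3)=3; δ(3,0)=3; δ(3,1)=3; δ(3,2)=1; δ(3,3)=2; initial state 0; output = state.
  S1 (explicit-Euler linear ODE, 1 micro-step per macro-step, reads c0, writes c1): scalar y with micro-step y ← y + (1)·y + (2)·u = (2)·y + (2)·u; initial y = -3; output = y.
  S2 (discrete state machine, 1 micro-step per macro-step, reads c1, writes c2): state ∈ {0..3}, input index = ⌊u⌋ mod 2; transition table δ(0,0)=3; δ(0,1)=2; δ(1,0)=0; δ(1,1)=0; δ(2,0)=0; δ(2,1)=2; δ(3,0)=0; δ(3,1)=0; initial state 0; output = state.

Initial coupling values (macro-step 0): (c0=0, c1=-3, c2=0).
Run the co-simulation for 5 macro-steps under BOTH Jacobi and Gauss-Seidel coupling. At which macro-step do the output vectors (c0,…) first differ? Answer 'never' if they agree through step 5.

[Jacobi] macro 1: S0 reads c2=0 → after 2×micro: 1; S1 reads c0=0 → after 1×micro: -6; S2 reads c1=-3 → after 1×micro: 2 ⇒ (c0=1, c1=-6, c2=2)
[Jacobi] macro 2: S0 reads c2=2 → after 2×micro: 1; S1 reads c0=1 → after 1×micro: -10; S2 reads c1=-6 → after 1×micro: 0 ⇒ (c0=1, c1=-10, c2=0)
[Jacobi] macro 3: S0 reads c2=0 → after 2×micro: 1; S1 reads c0=1 → after 1×micro: -18; S2 reads c1=-10 → after 1×micro: 3 ⇒ (c0=1, c1=-18, c2=3)
[Jacobi] macro 4: S0 reads c2=3 → after 2×micro: 1; S1 reads c0=1 → after 1×micro: -34; S2 reads c1=-18 → after 1×micro: 0 ⇒ (c0=1, c1=-34, c2=0)
[Jacobi] macro 5: S0 reads c2=0 → after 2×micro: 1; S1 reads c0=1 → after 1×micro: -66; S2 reads c1=-34 → after 1×micro: 3 ⇒ (c0=1, c1=-66, c2=3)
[Gauss-Seidel] macro 1: S0 reads c2=0 → after 2×micro: 1; S1 reads c0=1 → after 1×micro: -4; S2 reads c1=-4 → after 1×micro: 3 ⇒ (c0=1, c1=-4, c2=3)
[Gauss-Seidel] macro 2: S0 reads c2=3 → after 2×micro: 1; S1 reads c0=1 → after 1×micro: -6; S2 reads c1=-6 → after 1×micro: 0 ⇒ (c0=1, c1=-6, c2=0)
[Gauss-Seidel] macro 3: S0 reads c2=0 → after 2×micro: 1; S1 reads c0=1 → after 1×micro: -10; S2 reads c1=-10 → after 1×micro: 3 ⇒ (c0=1, c1=-10, c2=3)
[Gauss-Seidel] macro 4: S0 reads c2=3 → after 2×micro: 1; S1 reads c0=1 → after 1×micro: -18; S2 reads c1=-18 → after 1×micro: 0 ⇒ (c0=1, c1=-18, c2=0)
[Gauss-Seidel] macro 5: S0 reads c2=0 → after 2×micro: 1; S1 reads c0=1 → after 1×micro: -34; S2 reads c1=-34 → after 1×micro: 3 ⇒ (c0=1, c1=-34, c2=3)

first divergence at macro-step: 1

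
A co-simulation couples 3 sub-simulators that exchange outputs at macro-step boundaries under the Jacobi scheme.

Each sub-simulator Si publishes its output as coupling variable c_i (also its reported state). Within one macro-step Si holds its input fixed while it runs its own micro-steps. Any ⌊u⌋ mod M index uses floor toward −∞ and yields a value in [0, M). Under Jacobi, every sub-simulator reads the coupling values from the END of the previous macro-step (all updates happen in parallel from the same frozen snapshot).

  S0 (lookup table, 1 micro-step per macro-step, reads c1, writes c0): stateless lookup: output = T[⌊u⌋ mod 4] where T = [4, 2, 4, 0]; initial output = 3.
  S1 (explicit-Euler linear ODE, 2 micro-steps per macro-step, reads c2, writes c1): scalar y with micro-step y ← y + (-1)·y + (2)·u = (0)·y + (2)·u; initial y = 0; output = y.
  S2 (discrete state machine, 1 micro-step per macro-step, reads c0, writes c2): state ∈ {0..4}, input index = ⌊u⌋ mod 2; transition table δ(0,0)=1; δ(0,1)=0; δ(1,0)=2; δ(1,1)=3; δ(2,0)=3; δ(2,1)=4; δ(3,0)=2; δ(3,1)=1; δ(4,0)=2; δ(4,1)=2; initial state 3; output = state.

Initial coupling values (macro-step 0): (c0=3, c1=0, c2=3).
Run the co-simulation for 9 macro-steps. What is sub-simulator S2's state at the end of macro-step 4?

S2 state at macro-step 4 = 2

macro 1: S0 reads c1=0 → after 1×micro: 4; S1 reads c2=3 → after 2×micro: 6; S2 reads c0=3 → after 1×micro: 1 ⇒ (c0=4, c1=6, c2=1)
macro 2: S0 reads c1=6 → after 1×micro: 4; S1 reads c2=1 → after 2×micro: 2; S2 reads c0=4 → after 1×micro: 2 ⇒ (c0=4, c1=2, c2=2)
macro 3: S0 reads c1=2 → after 1×micro: 4; S1 reads c2=2 → after 2×micro: 4; S2 reads c0=4 → after 1×micro: 3 ⇒ (c0=4, c1=4, c2=3)
macro 4: S0 reads c1=4 → after 1×micro: 4; S1 reads c2=3 → after 2×micro: 6; S2 reads c0=4 → after 1×micro: 2 ⇒ (c0=4, c1=6, c2=2)
macro 5: S0 reads c1=6 → after 1×micro: 4; S1 reads c2=2 → after 2×micro: 4; S2 reads c0=4 → after 1×micro: 3 ⇒ (c0=4, c1=4, c2=3)
macro 6: S0 reads c1=4 → after 1×micro: 4; S1 reads c2=3 → after 2×micro: 6; S2 reads c0=4 → after 1×micro: 2 ⇒ (c0=4, c1=6, c2=2)
macro 7: S0 reads c1=6 → after 1×micro: 4; S1 reads c2=2 → after 2×micro: 4; S2 reads c0=4 → after 1×micro: 3 ⇒ (c0=4, c1=4, c2=3)
macro 8: S0 reads c1=4 → after 1×micro: 4; S1 reads c2=3 → after 2×micro: 6; S2 reads c0=4 → after 1×micro: 2 ⇒ (c0=4, c1=6, c2=2)
macro 9: S0 reads c1=6 → after 1×micro: 4; S1 reads c2=2 → after 2×micro: 4; S2 reads c0=4 → after 1×micro: 3 ⇒ (c0=4, c1=4, c2=3)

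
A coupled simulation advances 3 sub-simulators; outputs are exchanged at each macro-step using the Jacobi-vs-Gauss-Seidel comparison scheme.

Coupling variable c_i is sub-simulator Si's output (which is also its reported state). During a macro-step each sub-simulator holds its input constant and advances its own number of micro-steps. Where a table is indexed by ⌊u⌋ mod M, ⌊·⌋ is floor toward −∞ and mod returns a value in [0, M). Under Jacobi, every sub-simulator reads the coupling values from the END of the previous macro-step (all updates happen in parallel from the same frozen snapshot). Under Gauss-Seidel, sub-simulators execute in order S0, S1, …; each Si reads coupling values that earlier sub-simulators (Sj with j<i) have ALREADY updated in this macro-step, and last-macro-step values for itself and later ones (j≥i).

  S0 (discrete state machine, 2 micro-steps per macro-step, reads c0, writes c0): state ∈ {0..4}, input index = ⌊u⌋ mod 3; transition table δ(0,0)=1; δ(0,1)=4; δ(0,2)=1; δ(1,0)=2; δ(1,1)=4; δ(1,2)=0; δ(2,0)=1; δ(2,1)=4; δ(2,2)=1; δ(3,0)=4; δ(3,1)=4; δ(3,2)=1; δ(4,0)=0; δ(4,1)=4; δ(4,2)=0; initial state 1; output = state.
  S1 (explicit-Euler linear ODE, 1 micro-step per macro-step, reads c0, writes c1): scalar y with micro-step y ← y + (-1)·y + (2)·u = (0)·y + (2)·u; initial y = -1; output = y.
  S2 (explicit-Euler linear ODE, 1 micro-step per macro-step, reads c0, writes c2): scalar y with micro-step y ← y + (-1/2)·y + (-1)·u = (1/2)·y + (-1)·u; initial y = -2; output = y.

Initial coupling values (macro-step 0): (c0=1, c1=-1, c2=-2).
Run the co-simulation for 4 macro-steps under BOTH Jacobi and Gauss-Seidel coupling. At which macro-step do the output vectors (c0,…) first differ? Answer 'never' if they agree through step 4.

[Jacobi] macro 1: S0 reads c0=1 → after 2×micro: 4; S1 reads c0=1 → after 1×micro: 2; S2 reads c0=1 → after 1×micro: -2 ⇒ (c0=4, c1=2, c2=-2)
[Jacobi] macro 2: S0 reads c0=4 → after 2×micro: 4; S1 reads c0=4 → after 1×micro: 8; S2 reads c0=4 → after 1×micro: -5 ⇒ (c0=4, c1=8, c2=-5)
[Jacobi] macro 3: S0 reads c0=4 → after 2×micro: 4; S1 reads c0=4 → after 1×micro: 8; S2 reads c0=4 → after 1×micro: -13/2 ⇒ (c0=4, c1=8, c2=-13/2)
[Jacobi] macro 4: S0 reads c0=4 → after 2×micro: 4; S1 reads c0=4 → after 1×micro: 8; S2 reads c0=4 → after 1×micro: -29/4 ⇒ (c0=4, c1=8, c2=-29/4)
[Gauss-Seidel] macro 1: S0 reads c0=1 → after 2×micro: 4; S1 reads c0=4 → after 1×micro: 8; S2 reads c0=4 → after 1×micro: -5 ⇒ (c0=4, c1=8, c2=-5)
[Gauss-Seidel] macro 2: S0 reads c0=4 → after 2×micro: 4; S1 reads c0=4 → after 1×micro: 8; S2 reads c0=4 → after 1×micro: -13/2 ⇒ (c0=4, c1=8, c2=-13/2)
[Gauss-Seidel] macro 3: S0 reads c0=4 → after 2×micro: 4; S1 reads c0=4 → after 1×micro: 8; S2 reads c0=4 → after 1×micro: -29/4 ⇒ (c0=4, c1=8, c2=-29/4)
[Gauss-Seidel] macro 4: S0 reads c0=4 → after 2×micro: 4; S1 reads c0=4 → after 1×micro: 8; S2 reads c0=4 → after 1×micro: -61/8 ⇒ (c0=4, c1=8, c2=-61/8)

first divergence at macro-step: 1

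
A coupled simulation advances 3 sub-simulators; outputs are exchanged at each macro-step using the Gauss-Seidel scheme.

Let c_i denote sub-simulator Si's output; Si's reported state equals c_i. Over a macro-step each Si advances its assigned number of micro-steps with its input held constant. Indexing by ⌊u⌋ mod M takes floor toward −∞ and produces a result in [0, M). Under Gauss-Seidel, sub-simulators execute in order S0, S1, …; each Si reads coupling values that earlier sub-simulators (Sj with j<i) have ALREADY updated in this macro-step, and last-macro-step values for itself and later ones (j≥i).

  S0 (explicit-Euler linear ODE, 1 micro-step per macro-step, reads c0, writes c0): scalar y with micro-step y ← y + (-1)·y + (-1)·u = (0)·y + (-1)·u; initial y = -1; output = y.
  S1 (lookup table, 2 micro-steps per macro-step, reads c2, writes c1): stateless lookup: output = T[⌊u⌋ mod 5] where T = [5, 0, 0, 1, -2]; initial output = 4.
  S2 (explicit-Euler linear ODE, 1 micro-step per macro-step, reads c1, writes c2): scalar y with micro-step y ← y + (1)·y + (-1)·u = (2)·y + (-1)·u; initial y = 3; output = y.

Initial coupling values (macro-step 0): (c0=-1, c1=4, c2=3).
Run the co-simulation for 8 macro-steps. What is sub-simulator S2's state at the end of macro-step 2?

macro 1: S0 reads c0=-1 → after 1×micro: 1; S1 reads c2=3 → after 2×micro: 1; S2 reads c1=1 → after 1×micro: 5 ⇒ (c0=1, c1=1, c2=5)
macro 2: S0 reads c0=1 → after 1×micro: -1; S1 reads c2=5 → after 2×micro: 5; S2 reads c1=5 → after 1×micro: 5 ⇒ (c0=-1, c1=5, c2=5)
macro 3: S0 reads c0=-1 → after 1×micro: 1; S1 reads c2=5 → after 2×micro: 5; S2 reads c1=5 → after 1×micro: 5 ⇒ (c0=1, c1=5, c2=5)
macro 4: S0 reads c0=1 → after 1×micro: -1; S1 reads c2=5 → after 2×micro: 5; S2 reads c1=5 → after 1×micro: 5 ⇒ (c0=-1, c1=5, c2=5)
macro 5: S0 reads c0=-1 → after 1×micro: 1; S1 reads c2=5 → after 2×micro: 5; S2 reads c1=5 → after 1×micro: 5 ⇒ (c0=1, c1=5, c2=5)
macro 6: S0 reads c0=1 → after 1×micro: -1; S1 reads c2=5 → after 2×micro: 5; S2 reads c1=5 → after 1×micro: 5 ⇒ (c0=-1, c1=5, c2=5)
macro 7: S0 reads c0=-1 → after 1×micro: 1; S1 reads c2=5 → after 2×micro: 5; S2 reads c1=5 → after 1×micro: 5 ⇒ (c0=1, c1=5, c2=5)
macro 8: S0 reads c0=1 → after 1×micro: -1; S1 reads c2=5 → after 2×micro: 5; S2 reads c1=5 → after 1×micro: 5 ⇒ (c0=-1, c1=5, c2=5)

S2 state at macro-step 2 = 5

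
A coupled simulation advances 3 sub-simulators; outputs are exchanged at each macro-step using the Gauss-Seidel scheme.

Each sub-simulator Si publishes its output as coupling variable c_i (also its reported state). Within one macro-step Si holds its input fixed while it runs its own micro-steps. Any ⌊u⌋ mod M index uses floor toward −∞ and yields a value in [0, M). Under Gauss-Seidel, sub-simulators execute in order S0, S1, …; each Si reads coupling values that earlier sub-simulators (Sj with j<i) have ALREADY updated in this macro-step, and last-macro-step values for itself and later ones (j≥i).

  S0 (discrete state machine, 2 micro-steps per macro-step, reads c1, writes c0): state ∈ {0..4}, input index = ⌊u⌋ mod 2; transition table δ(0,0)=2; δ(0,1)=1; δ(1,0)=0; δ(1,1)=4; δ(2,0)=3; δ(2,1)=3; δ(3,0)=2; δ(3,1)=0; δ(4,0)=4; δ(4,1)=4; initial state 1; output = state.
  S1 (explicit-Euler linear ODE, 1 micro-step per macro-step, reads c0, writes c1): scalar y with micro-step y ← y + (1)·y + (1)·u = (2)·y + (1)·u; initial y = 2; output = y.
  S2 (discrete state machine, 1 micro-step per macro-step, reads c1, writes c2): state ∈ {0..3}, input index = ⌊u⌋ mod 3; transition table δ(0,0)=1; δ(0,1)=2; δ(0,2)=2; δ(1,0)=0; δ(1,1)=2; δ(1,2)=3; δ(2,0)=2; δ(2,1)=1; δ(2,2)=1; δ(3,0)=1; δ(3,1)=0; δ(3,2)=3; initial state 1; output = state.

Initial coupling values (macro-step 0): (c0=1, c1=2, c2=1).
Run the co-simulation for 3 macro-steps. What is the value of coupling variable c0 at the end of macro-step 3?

c0 at macro-step 3 = 2

macro 1: S0 reads c1=2 → after 2×micro: 2; S1 reads c0=2 → after 1×micro: 6; S2 reads c1=6 → after 1×micro: 0 ⇒ (c0=2, c1=6, c2=0)
macro 2: S0 reads c1=6 → after 2×micro: 2; S1 reads c0=2 → after 1×micro: 14; S2 reads c1=14 → after 1×micro: 2 ⇒ (c0=2, c1=14, c2=2)
macro 3: S0 reads c1=14 → after 2×micro: 2; S1 reads c0=2 → after 1×micro: 30; S2 reads c1=30 → after 1×micro: 2 ⇒ (c0=2, c1=30, c2=2)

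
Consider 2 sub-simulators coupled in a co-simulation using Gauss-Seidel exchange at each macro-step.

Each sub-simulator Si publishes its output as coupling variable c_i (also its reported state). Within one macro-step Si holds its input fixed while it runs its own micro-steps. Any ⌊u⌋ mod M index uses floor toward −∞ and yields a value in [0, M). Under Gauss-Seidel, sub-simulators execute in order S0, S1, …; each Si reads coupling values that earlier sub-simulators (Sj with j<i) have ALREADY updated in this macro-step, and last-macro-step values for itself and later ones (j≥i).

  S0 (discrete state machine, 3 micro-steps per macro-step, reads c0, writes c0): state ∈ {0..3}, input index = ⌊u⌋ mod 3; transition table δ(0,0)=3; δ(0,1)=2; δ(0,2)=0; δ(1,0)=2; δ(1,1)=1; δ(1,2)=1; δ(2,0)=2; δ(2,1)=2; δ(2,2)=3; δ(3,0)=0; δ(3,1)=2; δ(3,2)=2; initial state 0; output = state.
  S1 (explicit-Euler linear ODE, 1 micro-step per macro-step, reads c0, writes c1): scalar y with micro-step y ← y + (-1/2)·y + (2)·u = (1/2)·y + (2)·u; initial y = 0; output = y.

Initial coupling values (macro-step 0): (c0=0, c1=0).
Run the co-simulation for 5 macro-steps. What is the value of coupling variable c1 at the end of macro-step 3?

c1 at macro-step 3 = 15/2

macro 1: S0 reads c0=0 → after 3×micro: 3; S1 reads c0=3 → after 1×micro: 6 ⇒ (c0=3, c1=6)
macro 2: S0 reads c0=3 → after 3×micro: 0; S1 reads c0=0 → after 1×micro: 3 ⇒ (c0=0, c1=3)
macro 3: S0 reads c0=0 → after 3×micro: 3; S1 reads c0=3 → after 1×micro: 15/2 ⇒ (c0=3, c1=15/2)
macro 4: S0 reads c0=3 → after 3×micro: 0; S1 reads c0=0 → after 1×micro: 15/4 ⇒ (c0=0, c1=15/4)
macro 5: S0 reads c0=0 → after 3×micro: 3; S1 reads c0=3 → after 1×micro: 63/8 ⇒ (c0=3, c1=63/8)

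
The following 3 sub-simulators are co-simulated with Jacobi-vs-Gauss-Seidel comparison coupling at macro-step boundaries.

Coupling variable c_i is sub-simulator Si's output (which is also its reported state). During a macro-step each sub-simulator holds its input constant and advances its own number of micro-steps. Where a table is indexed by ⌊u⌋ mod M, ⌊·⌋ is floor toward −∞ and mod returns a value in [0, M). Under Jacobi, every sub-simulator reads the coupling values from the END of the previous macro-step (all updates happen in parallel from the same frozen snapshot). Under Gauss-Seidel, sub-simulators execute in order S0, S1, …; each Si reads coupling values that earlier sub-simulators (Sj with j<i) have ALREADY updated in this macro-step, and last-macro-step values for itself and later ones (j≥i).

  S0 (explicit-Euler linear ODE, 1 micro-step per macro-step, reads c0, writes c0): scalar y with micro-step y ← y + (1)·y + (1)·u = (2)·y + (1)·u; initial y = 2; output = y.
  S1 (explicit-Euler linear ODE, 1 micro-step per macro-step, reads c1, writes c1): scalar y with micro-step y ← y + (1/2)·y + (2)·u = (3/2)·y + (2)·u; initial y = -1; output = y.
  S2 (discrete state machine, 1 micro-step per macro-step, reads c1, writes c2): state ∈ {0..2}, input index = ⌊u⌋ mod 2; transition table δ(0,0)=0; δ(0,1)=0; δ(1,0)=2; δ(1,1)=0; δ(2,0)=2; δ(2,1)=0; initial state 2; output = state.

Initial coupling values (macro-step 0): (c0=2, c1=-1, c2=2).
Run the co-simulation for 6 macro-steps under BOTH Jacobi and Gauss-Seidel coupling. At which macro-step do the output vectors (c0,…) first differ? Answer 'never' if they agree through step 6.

[Jacobi] macro 1: S0 reads c0=2 → after 1×micro: 6; S1 reads c1=-1 → after 1×micro: -7/2; S2 reads c1=-1 → after 1×micro: 0 ⇒ (c0=6, c1=-7/2, c2=0)
[Jacobi] macro 2: S0 reads c0=6 → after 1×micro: 18; S1 reads c1=-7/2 → after 1×micro: -49/4; S2 reads c1=-7/2 → after 1×micro: 0 ⇒ (c0=18, c1=-49/4, c2=0)
[Jacobi] macro 3: S0 reads c0=18 → after 1×micro: 54; S1 reads c1=-49/4 → after 1×micro: -343/8; S2 reads c1=-49/4 → after 1×micro: 0 ⇒ (c0=54, c1=-343/8, c2=0)
[Jacobi] macro 4: S0 reads c0=54 → after 1×micro: 162; S1 reads c1=-343/8 → after 1×micro: -2401/16; S2 reads c1=-343/8 → after 1×micro: 0 ⇒ (c0=162, c1=-2401/16, c2=0)
[Jacobi] macro 5: S0 reads c0=162 → after 1×micro: 486; S1 reads c1=-2401/16 → after 1×micro: -16807/32; S2 reads c1=-2401/16 → after 1×micro: 0 ⇒ (c0=486, c1=-16807/32, c2=0)
[Jacobi] macro 6: S0 reads c0=486 → after 1×micro: 1458; S1 reads c1=-16807/32 → after 1×micro: -117649/64; S2 reads c1=-16807/32 → after 1×micro: 0 ⇒ (c0=1458, c1=-117649/64, c2=0)
[Gauss-Seidel] macro 1: S0 reads c0=2 → after 1×micro: 6; S1 reads c1=-1 → after 1×micro: -7/2; S2 reads c1=-7/2 → after 1×micro: 2 ⇒ (c0=6, c1=-7/2, c2=2)
[Gauss-Seidel] macro 2: S0 reads c0=6 → after 1×micro: 18; S1 reads c1=-7/2 → after 1×micro: -49/4; S2 reads c1=-49/4 → after 1×micro: 0 ⇒ (c0=18, c1=-49/4, c2=0)
[Gauss-Seidel] macro 3: S0 reads c0=18 → after 1×micro: 54; S1 reads c1=-49/4 → after 1×micro: -343/8; S2 reads c1=-343/8 → after 1×micro: 0 ⇒ (c0=54, c1=-343/8, c2=0)
[Gauss-Seidel] macro 4: S0 reads c0=54 → after 1×micro: 162; S1 reads c1=-343/8 → after 1×micro: -2401/16; S2 reads c1=-2401/16 → after 1×micro: 0 ⇒ (c0=162, c1=-2401/16, c2=0)
[Gauss-Seidel] macro 5: S0 reads c0=162 → after 1×micro: 486; S1 reads c1=-2401/16 → after 1×micro: -16807/32; S2 reads c1=-16807/32 → after 1×micro: 0 ⇒ (c0=486, c1=-16807/32, c2=0)
[Gauss-Seidel] macro 6: S0 reads c0=486 → after 1×micro: 1458; S1 reads c1=-16807/32 → after 1×micro: -117649/64; S2 reads c1=-117649/64 → after 1×micro: 0 ⇒ (c0=1458, c1=-117649/64, c2=0)

first divergence at macro-step: 1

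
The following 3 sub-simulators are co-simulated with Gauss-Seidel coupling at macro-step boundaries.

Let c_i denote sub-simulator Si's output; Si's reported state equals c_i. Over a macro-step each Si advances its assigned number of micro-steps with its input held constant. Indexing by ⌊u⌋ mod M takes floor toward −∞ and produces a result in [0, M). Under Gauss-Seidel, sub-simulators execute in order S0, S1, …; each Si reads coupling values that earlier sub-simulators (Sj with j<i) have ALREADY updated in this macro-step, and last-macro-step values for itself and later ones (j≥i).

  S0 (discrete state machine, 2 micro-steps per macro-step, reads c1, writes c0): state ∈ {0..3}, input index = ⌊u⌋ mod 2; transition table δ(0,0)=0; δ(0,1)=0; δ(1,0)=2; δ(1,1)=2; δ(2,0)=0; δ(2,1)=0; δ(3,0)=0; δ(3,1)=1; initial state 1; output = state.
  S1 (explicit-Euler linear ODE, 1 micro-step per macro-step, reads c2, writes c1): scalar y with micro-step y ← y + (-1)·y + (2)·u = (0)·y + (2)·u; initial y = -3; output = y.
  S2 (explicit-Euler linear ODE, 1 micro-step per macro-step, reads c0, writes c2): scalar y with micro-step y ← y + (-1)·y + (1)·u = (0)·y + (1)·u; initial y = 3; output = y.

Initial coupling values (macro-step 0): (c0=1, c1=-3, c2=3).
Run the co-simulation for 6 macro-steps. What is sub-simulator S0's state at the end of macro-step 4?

macro 1: S0 reads c1=-3 → after 2×micro: 0; S1 reads c2=3 → after 1×micro: 6; S2 reads c0=0 → after 1×micro: 0 ⇒ (c0=0, c1=6, c2=0)
macro 2: S0 reads c1=6 → after 2×micro: 0; S1 reads c2=0 → after 1×micro: 0; S2 reads c0=0 → after 1×micro: 0 ⇒ (c0=0, c1=0, c2=0)
macro 3: S0 reads c1=0 → after 2×micro: 0; S1 reads c2=0 → after 1×micro: 0; S2 reads c0=0 → after 1×micro: 0 ⇒ (c0=0, c1=0, c2=0)
macro 4: S0 reads c1=0 → after 2×micro: 0; S1 reads c2=0 → after 1×micro: 0; S2 reads c0=0 → after 1×micro: 0 ⇒ (c0=0, c1=0, c2=0)
macro 5: S0 reads c1=0 → after 2×micro: 0; S1 reads c2=0 → after 1×micro: 0; S2 reads c0=0 → after 1×micro: 0 ⇒ (c0=0, c1=0, c2=0)
macro 6: S0 reads c1=0 → after 2×micro: 0; S1 reads c2=0 → after 1×micro: 0; S2 reads c0=0 → after 1×micro: 0 ⇒ (c0=0, c1=0, c2=0)

S0 state at macro-step 4 = 0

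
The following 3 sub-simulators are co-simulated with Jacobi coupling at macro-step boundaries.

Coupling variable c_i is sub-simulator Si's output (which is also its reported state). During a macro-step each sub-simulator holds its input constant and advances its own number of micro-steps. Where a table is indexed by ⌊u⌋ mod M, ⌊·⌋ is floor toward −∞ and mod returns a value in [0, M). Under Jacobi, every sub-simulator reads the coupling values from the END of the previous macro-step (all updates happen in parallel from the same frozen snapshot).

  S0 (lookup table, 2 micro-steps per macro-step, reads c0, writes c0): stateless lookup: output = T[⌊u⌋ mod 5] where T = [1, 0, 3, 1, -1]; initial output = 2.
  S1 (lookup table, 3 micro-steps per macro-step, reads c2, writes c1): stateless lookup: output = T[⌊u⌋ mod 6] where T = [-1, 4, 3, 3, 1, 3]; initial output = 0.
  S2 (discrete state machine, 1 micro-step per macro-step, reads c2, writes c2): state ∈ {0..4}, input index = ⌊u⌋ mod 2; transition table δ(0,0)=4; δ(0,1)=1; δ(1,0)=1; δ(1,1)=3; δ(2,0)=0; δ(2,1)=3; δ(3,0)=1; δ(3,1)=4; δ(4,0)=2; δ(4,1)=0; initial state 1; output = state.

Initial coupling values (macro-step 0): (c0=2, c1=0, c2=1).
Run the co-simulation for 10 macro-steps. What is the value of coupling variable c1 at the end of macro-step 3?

c1 at macro-step 3 = 1

macro 1: S0 reads c0=2 → after 2×micro: 3; S1 reads c2=1 → after 3×micro: 4; S2 reads c2=1 → after 1×micro: 3 ⇒ (c0=3, c1=4, c2=3)
macro 2: S0 reads c0=3 → after 2×micro: 1; S1 reads c2=3 → after 3×micro: 3; S2 reads c2=3 → after 1×micro: 4 ⇒ (c0=1, c1=3, c2=4)
macro 3: S0 reads c0=1 → after 2×micro: 0; S1 reads c2=4 → after 3×micro: 1; S2 reads c2=4 → after 1×micro: 2 ⇒ (c0=0, c1=1, c2=2)
macro 4: S0 reads c0=0 → after 2×micro: 1; S1 reads c2=2 → after 3×micro: 3; S2 reads c2=2 → after 1×micro: 0 ⇒ (c0=1, c1=3, c2=0)
macro 5: S0 reads c0=1 → after 2×micro: 0; S1 reads c2=0 → after 3×micro: -1; S2 reads c2=0 → after 1×micro: 4 ⇒ (c0=0, c1=-1, c2=4)
macro 6: S0 reads c0=0 → after 2×micro: 1; S1 reads c2=4 → after 3×micro: 1; S2 reads c2=4 → after 1×micro: 2 ⇒ (c0=1, c1=1, c2=2)
macro 7: S0 reads c0=1 → after 2×micro: 0; S1 reads c2=2 → after 3×micro: 3; S2 reads c2=2 → after 1×micro: 0 ⇒ (c0=0, c1=3, c2=0)
macro 8: S0 reads c0=0 → after 2×micro: 1; S1 reads c2=0 → after 3×micro: -1; S2 reads c2=0 → after 1×micro: 4 ⇒ (c0=1, c1=-1, c2=4)
macro 9: S0 reads c0=1 → after 2×micro: 0; S1 reads c2=4 → after 3×micro: 1; S2 reads c2=4 → after 1×micro: 2 ⇒ (c0=0, c1=1, c2=2)
macro 10: S0 reads c0=0 → after 2×micro: 1; S1 reads c2=2 → after 3×micro: 3; S2 reads c2=2 → after 1×micro: 0 ⇒ (c0=1, c1=3, c2=0)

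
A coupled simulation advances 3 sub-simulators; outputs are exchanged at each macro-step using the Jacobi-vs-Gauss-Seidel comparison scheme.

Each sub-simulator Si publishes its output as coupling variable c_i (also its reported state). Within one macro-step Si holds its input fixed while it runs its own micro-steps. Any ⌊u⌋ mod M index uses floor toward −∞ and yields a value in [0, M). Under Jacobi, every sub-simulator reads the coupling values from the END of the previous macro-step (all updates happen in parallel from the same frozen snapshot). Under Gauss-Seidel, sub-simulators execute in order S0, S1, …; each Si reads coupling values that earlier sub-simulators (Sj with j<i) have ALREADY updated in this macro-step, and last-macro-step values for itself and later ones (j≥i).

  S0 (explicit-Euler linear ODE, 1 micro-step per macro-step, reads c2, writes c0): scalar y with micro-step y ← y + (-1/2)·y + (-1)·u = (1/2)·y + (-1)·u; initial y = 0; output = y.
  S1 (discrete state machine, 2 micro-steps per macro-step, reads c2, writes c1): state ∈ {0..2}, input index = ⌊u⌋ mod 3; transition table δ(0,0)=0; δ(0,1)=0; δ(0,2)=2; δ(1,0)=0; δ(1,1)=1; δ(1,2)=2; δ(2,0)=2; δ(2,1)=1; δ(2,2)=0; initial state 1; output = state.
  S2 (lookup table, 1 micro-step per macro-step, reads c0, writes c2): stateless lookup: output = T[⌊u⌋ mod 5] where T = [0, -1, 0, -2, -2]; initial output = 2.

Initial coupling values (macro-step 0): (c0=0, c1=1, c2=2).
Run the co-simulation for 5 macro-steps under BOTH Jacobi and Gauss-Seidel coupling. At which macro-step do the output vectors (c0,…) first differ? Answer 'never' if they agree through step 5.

first divergence at macro-step: 1

[Jacobi] macro 1: S0 reads c2=2 → after 1×micro: -2; S1 reads c2=2 → after 2×micro: 0; S2 reads c0=0 → after 1×micro: 0 ⇒ (c0=-2, c1=0, c2=0)
[Jacobi] macro 2: S0 reads c2=0 → after 1×micro: -1; S1 reads c2=0 → after 2×micro: 0; S2 reads c0=-2 → after 1×micro: -2 ⇒ (c0=-1, c1=0, c2=-2)
[Jacobi] macro 3: S0 reads c2=-2 → after 1×micro: 3/2; S1 reads c2=-2 → after 2×micro: 0; S2 reads c0=-1 → after 1×micro: -2 ⇒ (c0=3/2, c1=0, c2=-2)
[Jacobi] macro 4: S0 reads c2=-2 → after 1×micro: 11/4; S1 reads c2=-2 → after 2×micro: 0; S2 reads c0=3/2 → after 1×micro: -1 ⇒ (c0=11/4, c1=0, c2=-1)
[Jacobi] macro 5: S0 reads c2=-1 → after 1×micro: 19/8; S1 reads c2=-1 → after 2×micro: 0; S2 reads c0=11/4 → after 1×micro: 0 ⇒ (c0=19/8, c1=0, c2=0)
[Gauss-Seidel] macro 1: S0 reads c2=2 → after 1×micro: -2; S1 reads c2=2 → after 2×micro: 0; S2 reads c0=-2 → after 1×micro: -2 ⇒ (c0=-2, c1=0, c2=-2)
[Gauss-Seidel] macro 2: S0 reads c2=-2 → after 1×micro: 1; S1 reads c2=-2 → after 2×micro: 0; S2 reads c0=1 → after 1×micro: -1 ⇒ (c0=1, c1=0, c2=-1)
[Gauss-Seidel] macro 3: S0 reads c2=-1 → after 1×micro: 3/2; S1 reads c2=-1 → after 2×micro: 0; S2 reads c0=3/2 → after 1×micro: -1 ⇒ (c0=3/2, c1=0, c2=-1)
[Gauss-Seidel] macro 4: S0 reads c2=-1 → after 1×micro: 7/4; S1 reads c2=-1 → after 2×micro: 0; S2 reads c0=7/4 → after 1×micro: -1 ⇒ (c0=7/4, c1=0, c2=-1)
[Gauss-Seidel] macro 5: S0 reads c2=-1 → after 1×micro: 15/8; S1 reads c2=-1 → after 2×micro: 0; S2 reads c0=15/8 → after 1×micro: -1 ⇒ (c0=15/8, c1=0, c2=-1)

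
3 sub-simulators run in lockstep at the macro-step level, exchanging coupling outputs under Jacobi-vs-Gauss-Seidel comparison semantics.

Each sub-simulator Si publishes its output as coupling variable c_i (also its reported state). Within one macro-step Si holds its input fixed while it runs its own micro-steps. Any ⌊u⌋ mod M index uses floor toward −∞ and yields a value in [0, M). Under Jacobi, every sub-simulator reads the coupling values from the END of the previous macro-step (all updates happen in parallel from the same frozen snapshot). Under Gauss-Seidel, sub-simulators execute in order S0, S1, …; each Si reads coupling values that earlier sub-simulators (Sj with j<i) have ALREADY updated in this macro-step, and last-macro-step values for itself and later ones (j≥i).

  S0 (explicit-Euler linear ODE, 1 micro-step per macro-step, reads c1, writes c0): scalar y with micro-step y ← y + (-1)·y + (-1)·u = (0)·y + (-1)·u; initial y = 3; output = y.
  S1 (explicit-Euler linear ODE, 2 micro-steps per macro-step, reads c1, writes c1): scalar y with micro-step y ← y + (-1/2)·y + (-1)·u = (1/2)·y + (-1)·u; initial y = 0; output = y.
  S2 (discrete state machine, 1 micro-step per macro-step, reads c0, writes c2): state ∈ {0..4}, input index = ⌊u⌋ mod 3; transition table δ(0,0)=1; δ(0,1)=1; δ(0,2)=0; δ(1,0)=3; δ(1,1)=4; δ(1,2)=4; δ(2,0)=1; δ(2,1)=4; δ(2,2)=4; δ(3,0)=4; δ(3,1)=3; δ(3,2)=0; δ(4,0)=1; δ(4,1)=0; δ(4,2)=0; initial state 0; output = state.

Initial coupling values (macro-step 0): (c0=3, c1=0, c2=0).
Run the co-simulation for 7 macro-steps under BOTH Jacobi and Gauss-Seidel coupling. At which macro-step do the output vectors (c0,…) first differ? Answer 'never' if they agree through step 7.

[Jacobi] macro 1: S0 reads c1=0 → after 1×micro: 0; S1 reads c1=0 → after 2×micro: 0; S2 reads c0=3 → after 1×micro: 1 ⇒ (c0=0, c1=0, c2=1)
[Jacobi] macro 2: S0 reads c1=0 → after 1×micro: 0; S1 reads c1=0 → after 2×micro: 0; S2 reads c0=0 → after 1×micro: 3 ⇒ (c0=0, c1=0, c2=3)
[Jacobi] macro 3: S0 reads c1=0 → after 1×micro: 0; S1 reads c1=0 → after 2×micro: 0; S2 reads c0=0 → after 1×micro: 4 ⇒ (c0=0, c1=0, c2=4)
[Jacobi] macro 4: S0 reads c1=0 → after 1×micro: 0; S1 reads c1=0 → after 2×micro: 0; S2 reads c0=0 → after 1×micro: 1 ⇒ (c0=0, c1=0, c2=1)
[Jacobi] macro 5: S0 reads c1=0 → after 1×micro: 0; S1 reads c1=0 → after 2×micro: 0; S2 reads c0=0 → after 1×micro: 3 ⇒ (c0=0, c1=0, c2=3)
[Jacobi] macro 6: S0 reads c1=0 → after 1×micro: 0; S1 reads c1=0 → after 2×micro: 0; S2 reads c0=0 → after 1×micro: 4 ⇒ (c0=0, c1=0, c2=4)
[Jacobi] macro 7: S0 reads c1=0 → after 1×micro: 0; S1 reads c1=0 → after 2×micro: 0; S2 reads c0=0 → after 1×micro: 1 ⇒ (c0=0, c1=0, c2=1)
[Gauss-Seidel] macro 1: S0 reads c1=0 → after 1×micro: 0; S1 reads c1=0 → after 2×micro: 0; S2 reads c0=0 → after 1×micro: 1 ⇒ (c0=0, c1=0, c2=1)
[Gauss-Seidel] macro 2: S0 reads c1=0 → after 1×micro: 0; S1 reads c1=0 → after 2×micro: 0; S2 reads c0=0 → after 1×micro: 3 ⇒ (c0=0, c1=0, c2=3)
[Gauss-Seidel] macro 3: S0 reads c1=0 → after 1×micro: 0; S1 reads c1=0 → after 2×micro: 0; S2 reads c0=0 → after 1×micro: 4 ⇒ (c0=0, c1=0, c2=4)
[Gauss-Seidel] macro 4: S0 reads c1=0 → after 1×micro: 0; S1 reads c1=0 → after 2×micro: 0; S2 reads c0=0 → after 1×micro: 1 ⇒ (c0=0, c1=0, c2=1)
[Gauss-Seidel] macro 5: S0 reads c1=0 → after 1×micro: 0; S1 reads c1=0 → after 2×micro: 0; S2 reads c0=0 → after 1×micro: 3 ⇒ (c0=0, c1=0, c2=3)
[Gauss-Seidel] macro 6: S0 reads c1=0 → after 1×micro: 0; S1 reads c1=0 → after 2×micro: 0; S2 reads c0=0 → after 1×micro: 4 ⇒ (c0=0, c1=0, c2=4)
[Gauss-Seidel] macro 7: S0 reads c1=0 → after 1×micro: 0; S1 reads c1=0 → after 2×micro: 0; S2 reads c0=0 → after 1×micro: 1 ⇒ (c0=0, c1=0, c2=1)

first divergence at macro-step: never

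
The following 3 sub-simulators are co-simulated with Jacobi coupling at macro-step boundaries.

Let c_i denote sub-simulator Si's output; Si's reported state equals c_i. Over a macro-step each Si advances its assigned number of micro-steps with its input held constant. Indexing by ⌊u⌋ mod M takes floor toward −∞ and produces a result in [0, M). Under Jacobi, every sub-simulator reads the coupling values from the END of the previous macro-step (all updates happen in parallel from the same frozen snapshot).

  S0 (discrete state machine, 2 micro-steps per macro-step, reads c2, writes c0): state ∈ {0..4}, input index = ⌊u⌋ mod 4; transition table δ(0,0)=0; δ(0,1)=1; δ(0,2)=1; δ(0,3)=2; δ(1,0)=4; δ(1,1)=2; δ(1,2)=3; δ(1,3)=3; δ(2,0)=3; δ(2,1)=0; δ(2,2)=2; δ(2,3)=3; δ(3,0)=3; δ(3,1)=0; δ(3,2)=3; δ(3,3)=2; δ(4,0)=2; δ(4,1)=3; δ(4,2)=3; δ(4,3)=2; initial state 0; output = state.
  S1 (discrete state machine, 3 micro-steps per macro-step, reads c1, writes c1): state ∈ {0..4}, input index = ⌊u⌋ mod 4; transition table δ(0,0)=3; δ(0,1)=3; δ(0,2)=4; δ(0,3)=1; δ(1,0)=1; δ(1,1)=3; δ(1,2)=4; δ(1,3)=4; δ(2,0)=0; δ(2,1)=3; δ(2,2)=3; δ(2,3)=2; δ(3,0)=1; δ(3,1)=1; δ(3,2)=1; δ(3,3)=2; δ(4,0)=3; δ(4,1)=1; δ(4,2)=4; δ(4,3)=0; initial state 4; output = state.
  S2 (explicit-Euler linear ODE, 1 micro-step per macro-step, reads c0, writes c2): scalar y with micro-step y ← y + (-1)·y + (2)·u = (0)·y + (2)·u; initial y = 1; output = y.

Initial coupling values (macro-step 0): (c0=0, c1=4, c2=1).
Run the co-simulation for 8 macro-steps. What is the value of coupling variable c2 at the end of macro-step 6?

c2 at macro-step 6 = 6

macro 1: S0 reads c2=1 → after 2×micro: 2; S1 reads c1=4 → after 3×micro: 1; S2 reads c0=0 → after 1×micro: 0 ⇒ (c0=2, c1=1, c2=0)
macro 2: S0 reads c2=0 → after 2×micro: 3; S1 reads c1=1 → after 3×micro: 3; S2 reads c0=2 → after 1×micro: 4 ⇒ (c0=3, c1=3, c2=4)
macro 3: S0 reads c2=4 → after 2×micro: 3; S1 reads c1=3 → after 3×micro: 2; S2 reads c0=3 → after 1×micro: 6 ⇒ (c0=3, c1=2, c2=6)
macro 4: S0 reads c2=6 → after 2×micro: 3; S1 reads c1=2 → after 3×micro: 4; S2 reads c0=3 → after 1×micro: 6 ⇒ (c0=3, c1=4, c2=6)
macro 5: S0 reads c2=6 → after 2×micro: 3; S1 reads c1=4 → after 3×micro: 1; S2 reads c0=3 → after 1×micro: 6 ⇒ (c0=3, c1=1, c2=6)
macro 6: S0 reads c2=6 → after 2×micro: 3; S1 reads c1=1 → after 3×micro: 3; S2 reads c0=3 → after 1×micro: 6 ⇒ (c0=3, c1=3, c2=6)
macro 7: S0 reads c2=6 → after 2×micro: 3; S1 reads c1=3 → after 3×micro: 2; S2 reads c0=3 → after 1×micro: 6 ⇒ (c0=3, c1=2, c2=6)
macro 8: S0 reads c2=6 → after 2×micro: 3; S1 reads c1=2 → after 3×micro: 4; S2 reads c0=3 → after 1×micro: 6 ⇒ (c0=3, c1=4, c2=6)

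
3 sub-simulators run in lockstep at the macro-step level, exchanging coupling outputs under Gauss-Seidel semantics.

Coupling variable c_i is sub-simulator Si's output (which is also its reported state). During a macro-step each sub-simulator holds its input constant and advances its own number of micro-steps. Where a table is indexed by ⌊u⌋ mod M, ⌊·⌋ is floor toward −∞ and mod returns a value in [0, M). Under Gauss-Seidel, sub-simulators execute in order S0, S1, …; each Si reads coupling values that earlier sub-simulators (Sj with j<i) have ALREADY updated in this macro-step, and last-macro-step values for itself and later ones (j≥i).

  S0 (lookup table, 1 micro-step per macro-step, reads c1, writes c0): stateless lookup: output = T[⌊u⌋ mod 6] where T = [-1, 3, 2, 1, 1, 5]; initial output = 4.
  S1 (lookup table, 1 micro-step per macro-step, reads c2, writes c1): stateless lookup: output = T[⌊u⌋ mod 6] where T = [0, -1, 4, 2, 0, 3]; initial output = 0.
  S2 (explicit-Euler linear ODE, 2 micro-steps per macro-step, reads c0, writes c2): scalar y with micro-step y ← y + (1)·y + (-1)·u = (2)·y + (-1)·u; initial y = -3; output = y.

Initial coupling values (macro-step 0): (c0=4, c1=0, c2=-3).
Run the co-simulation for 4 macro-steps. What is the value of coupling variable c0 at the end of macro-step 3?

c0 at macro-step 3 = 2

macro 1: S0 reads c1=0 → after 1×micro: -1; S1 reads c2=-3 → after 1×micro: 2; S2 reads c0=-1 → after 2×micro: -9 ⇒ (c0=-1, c1=2, c2=-9)
macro 2: S0 reads c1=2 → after 1×micro: 2; S1 reads c2=-9 → after 1×micro: 2; S2 reads c0=2 → after 2×micro: -42 ⇒ (c0=2, c1=2, c2=-42)
macro 3: S0 reads c1=2 → after 1×micro: 2; S1 reads c2=-42 → after 1×micro: 0; S2 reads c0=2 → after 2×micro: -174 ⇒ (c0=2, c1=0, c2=-174)
macro 4: S0 reads c1=0 → after 1×micro: -1; S1 reads c2=-174 → after 1×micro: 0; S2 reads c0=-1 → after 2×micro: -693 ⇒ (c0=-1, c1=0, c2=-693)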